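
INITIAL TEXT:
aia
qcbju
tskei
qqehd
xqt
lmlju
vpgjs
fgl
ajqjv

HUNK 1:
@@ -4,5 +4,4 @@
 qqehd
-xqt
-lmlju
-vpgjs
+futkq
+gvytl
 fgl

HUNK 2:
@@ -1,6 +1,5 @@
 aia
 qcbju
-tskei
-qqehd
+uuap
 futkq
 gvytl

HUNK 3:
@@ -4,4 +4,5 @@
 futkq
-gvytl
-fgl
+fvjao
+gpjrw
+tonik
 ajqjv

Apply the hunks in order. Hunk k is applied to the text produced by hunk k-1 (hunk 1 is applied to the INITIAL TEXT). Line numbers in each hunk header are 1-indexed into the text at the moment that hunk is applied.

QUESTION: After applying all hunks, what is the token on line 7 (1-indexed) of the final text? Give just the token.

Answer: tonik

Derivation:
Hunk 1: at line 4 remove [xqt,lmlju,vpgjs] add [futkq,gvytl] -> 8 lines: aia qcbju tskei qqehd futkq gvytl fgl ajqjv
Hunk 2: at line 1 remove [tskei,qqehd] add [uuap] -> 7 lines: aia qcbju uuap futkq gvytl fgl ajqjv
Hunk 3: at line 4 remove [gvytl,fgl] add [fvjao,gpjrw,tonik] -> 8 lines: aia qcbju uuap futkq fvjao gpjrw tonik ajqjv
Final line 7: tonik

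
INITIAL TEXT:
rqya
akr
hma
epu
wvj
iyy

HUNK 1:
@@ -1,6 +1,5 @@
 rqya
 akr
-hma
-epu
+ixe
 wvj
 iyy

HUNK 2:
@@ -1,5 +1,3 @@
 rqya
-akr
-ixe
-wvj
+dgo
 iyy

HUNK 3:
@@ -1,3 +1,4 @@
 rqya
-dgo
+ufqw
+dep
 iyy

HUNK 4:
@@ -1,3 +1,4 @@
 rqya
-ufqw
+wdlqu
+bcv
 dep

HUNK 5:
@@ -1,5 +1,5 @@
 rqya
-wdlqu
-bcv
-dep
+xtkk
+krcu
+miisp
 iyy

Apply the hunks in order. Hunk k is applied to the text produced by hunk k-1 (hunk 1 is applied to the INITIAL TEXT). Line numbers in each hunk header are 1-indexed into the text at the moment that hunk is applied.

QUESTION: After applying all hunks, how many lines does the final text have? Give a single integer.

Hunk 1: at line 1 remove [hma,epu] add [ixe] -> 5 lines: rqya akr ixe wvj iyy
Hunk 2: at line 1 remove [akr,ixe,wvj] add [dgo] -> 3 lines: rqya dgo iyy
Hunk 3: at line 1 remove [dgo] add [ufqw,dep] -> 4 lines: rqya ufqw dep iyy
Hunk 4: at line 1 remove [ufqw] add [wdlqu,bcv] -> 5 lines: rqya wdlqu bcv dep iyy
Hunk 5: at line 1 remove [wdlqu,bcv,dep] add [xtkk,krcu,miisp] -> 5 lines: rqya xtkk krcu miisp iyy
Final line count: 5

Answer: 5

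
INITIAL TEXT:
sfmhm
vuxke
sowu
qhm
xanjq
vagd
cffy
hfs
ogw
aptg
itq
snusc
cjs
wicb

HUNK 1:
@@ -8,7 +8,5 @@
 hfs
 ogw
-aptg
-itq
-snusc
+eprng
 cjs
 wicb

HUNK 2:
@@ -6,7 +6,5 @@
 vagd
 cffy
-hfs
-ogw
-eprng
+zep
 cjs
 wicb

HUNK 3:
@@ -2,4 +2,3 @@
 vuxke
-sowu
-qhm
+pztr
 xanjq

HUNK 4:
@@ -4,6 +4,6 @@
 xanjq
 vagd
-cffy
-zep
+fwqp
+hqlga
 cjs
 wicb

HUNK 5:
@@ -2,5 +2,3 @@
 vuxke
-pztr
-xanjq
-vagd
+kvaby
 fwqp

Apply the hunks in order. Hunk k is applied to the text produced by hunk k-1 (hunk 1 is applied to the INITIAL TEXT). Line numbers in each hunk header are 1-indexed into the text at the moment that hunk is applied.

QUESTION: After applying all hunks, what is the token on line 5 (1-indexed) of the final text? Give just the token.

Answer: hqlga

Derivation:
Hunk 1: at line 8 remove [aptg,itq,snusc] add [eprng] -> 12 lines: sfmhm vuxke sowu qhm xanjq vagd cffy hfs ogw eprng cjs wicb
Hunk 2: at line 6 remove [hfs,ogw,eprng] add [zep] -> 10 lines: sfmhm vuxke sowu qhm xanjq vagd cffy zep cjs wicb
Hunk 3: at line 2 remove [sowu,qhm] add [pztr] -> 9 lines: sfmhm vuxke pztr xanjq vagd cffy zep cjs wicb
Hunk 4: at line 4 remove [cffy,zep] add [fwqp,hqlga] -> 9 lines: sfmhm vuxke pztr xanjq vagd fwqp hqlga cjs wicb
Hunk 5: at line 2 remove [pztr,xanjq,vagd] add [kvaby] -> 7 lines: sfmhm vuxke kvaby fwqp hqlga cjs wicb
Final line 5: hqlga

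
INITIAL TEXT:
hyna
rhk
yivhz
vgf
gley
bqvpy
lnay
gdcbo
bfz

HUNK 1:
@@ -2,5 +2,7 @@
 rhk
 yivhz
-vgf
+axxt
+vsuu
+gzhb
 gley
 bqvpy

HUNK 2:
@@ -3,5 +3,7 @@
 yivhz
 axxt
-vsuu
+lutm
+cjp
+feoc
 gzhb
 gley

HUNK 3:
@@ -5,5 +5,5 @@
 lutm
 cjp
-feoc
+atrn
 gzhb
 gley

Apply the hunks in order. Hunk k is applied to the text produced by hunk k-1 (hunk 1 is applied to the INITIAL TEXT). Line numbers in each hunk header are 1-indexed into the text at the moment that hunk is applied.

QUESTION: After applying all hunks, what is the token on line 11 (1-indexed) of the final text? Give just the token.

Hunk 1: at line 2 remove [vgf] add [axxt,vsuu,gzhb] -> 11 lines: hyna rhk yivhz axxt vsuu gzhb gley bqvpy lnay gdcbo bfz
Hunk 2: at line 3 remove [vsuu] add [lutm,cjp,feoc] -> 13 lines: hyna rhk yivhz axxt lutm cjp feoc gzhb gley bqvpy lnay gdcbo bfz
Hunk 3: at line 5 remove [feoc] add [atrn] -> 13 lines: hyna rhk yivhz axxt lutm cjp atrn gzhb gley bqvpy lnay gdcbo bfz
Final line 11: lnay

Answer: lnay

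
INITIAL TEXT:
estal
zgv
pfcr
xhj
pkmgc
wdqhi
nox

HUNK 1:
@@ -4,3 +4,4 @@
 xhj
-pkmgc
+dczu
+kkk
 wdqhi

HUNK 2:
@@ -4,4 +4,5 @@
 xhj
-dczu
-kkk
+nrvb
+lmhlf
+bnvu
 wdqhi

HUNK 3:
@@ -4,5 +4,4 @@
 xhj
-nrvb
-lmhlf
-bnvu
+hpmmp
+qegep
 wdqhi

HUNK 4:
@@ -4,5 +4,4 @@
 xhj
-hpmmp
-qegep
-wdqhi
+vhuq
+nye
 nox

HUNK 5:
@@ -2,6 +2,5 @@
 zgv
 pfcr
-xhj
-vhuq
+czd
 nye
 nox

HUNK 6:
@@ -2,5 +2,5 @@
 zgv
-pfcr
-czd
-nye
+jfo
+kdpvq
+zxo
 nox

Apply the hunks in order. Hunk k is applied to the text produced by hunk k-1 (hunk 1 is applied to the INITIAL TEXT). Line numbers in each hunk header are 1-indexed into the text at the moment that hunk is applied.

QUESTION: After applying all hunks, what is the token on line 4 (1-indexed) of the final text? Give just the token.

Answer: kdpvq

Derivation:
Hunk 1: at line 4 remove [pkmgc] add [dczu,kkk] -> 8 lines: estal zgv pfcr xhj dczu kkk wdqhi nox
Hunk 2: at line 4 remove [dczu,kkk] add [nrvb,lmhlf,bnvu] -> 9 lines: estal zgv pfcr xhj nrvb lmhlf bnvu wdqhi nox
Hunk 3: at line 4 remove [nrvb,lmhlf,bnvu] add [hpmmp,qegep] -> 8 lines: estal zgv pfcr xhj hpmmp qegep wdqhi nox
Hunk 4: at line 4 remove [hpmmp,qegep,wdqhi] add [vhuq,nye] -> 7 lines: estal zgv pfcr xhj vhuq nye nox
Hunk 5: at line 2 remove [xhj,vhuq] add [czd] -> 6 lines: estal zgv pfcr czd nye nox
Hunk 6: at line 2 remove [pfcr,czd,nye] add [jfo,kdpvq,zxo] -> 6 lines: estal zgv jfo kdpvq zxo nox
Final line 4: kdpvq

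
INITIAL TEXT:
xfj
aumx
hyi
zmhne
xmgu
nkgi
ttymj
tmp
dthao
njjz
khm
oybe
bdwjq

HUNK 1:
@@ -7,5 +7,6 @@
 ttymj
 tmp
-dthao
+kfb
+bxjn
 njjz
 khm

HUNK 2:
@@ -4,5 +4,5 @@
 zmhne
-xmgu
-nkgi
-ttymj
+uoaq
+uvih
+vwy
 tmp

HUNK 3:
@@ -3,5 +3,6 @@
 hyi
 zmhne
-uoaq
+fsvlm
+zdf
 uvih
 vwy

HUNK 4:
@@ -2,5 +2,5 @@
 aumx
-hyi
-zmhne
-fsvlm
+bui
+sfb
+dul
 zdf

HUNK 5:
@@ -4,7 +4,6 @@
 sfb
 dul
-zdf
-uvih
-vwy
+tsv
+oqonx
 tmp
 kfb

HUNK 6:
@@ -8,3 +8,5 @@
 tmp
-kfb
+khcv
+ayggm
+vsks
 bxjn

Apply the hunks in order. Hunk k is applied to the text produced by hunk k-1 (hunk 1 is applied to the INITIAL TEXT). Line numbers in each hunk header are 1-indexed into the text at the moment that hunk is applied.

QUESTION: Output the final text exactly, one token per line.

Hunk 1: at line 7 remove [dthao] add [kfb,bxjn] -> 14 lines: xfj aumx hyi zmhne xmgu nkgi ttymj tmp kfb bxjn njjz khm oybe bdwjq
Hunk 2: at line 4 remove [xmgu,nkgi,ttymj] add [uoaq,uvih,vwy] -> 14 lines: xfj aumx hyi zmhne uoaq uvih vwy tmp kfb bxjn njjz khm oybe bdwjq
Hunk 3: at line 3 remove [uoaq] add [fsvlm,zdf] -> 15 lines: xfj aumx hyi zmhne fsvlm zdf uvih vwy tmp kfb bxjn njjz khm oybe bdwjq
Hunk 4: at line 2 remove [hyi,zmhne,fsvlm] add [bui,sfb,dul] -> 15 lines: xfj aumx bui sfb dul zdf uvih vwy tmp kfb bxjn njjz khm oybe bdwjq
Hunk 5: at line 4 remove [zdf,uvih,vwy] add [tsv,oqonx] -> 14 lines: xfj aumx bui sfb dul tsv oqonx tmp kfb bxjn njjz khm oybe bdwjq
Hunk 6: at line 8 remove [kfb] add [khcv,ayggm,vsks] -> 16 lines: xfj aumx bui sfb dul tsv oqonx tmp khcv ayggm vsks bxjn njjz khm oybe bdwjq

Answer: xfj
aumx
bui
sfb
dul
tsv
oqonx
tmp
khcv
ayggm
vsks
bxjn
njjz
khm
oybe
bdwjq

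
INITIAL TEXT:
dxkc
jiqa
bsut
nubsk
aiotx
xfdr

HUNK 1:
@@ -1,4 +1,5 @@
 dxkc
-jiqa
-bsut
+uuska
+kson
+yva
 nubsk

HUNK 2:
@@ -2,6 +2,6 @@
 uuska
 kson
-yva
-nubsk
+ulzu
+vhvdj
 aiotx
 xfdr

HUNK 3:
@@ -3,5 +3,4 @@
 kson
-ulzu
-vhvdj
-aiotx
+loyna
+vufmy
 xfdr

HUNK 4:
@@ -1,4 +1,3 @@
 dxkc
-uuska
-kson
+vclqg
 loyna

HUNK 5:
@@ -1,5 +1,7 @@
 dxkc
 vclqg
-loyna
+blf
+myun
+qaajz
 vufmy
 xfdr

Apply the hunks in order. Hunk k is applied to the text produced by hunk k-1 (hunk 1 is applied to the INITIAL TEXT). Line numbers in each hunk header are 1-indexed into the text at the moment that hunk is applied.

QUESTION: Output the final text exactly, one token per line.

Hunk 1: at line 1 remove [jiqa,bsut] add [uuska,kson,yva] -> 7 lines: dxkc uuska kson yva nubsk aiotx xfdr
Hunk 2: at line 2 remove [yva,nubsk] add [ulzu,vhvdj] -> 7 lines: dxkc uuska kson ulzu vhvdj aiotx xfdr
Hunk 3: at line 3 remove [ulzu,vhvdj,aiotx] add [loyna,vufmy] -> 6 lines: dxkc uuska kson loyna vufmy xfdr
Hunk 4: at line 1 remove [uuska,kson] add [vclqg] -> 5 lines: dxkc vclqg loyna vufmy xfdr
Hunk 5: at line 1 remove [loyna] add [blf,myun,qaajz] -> 7 lines: dxkc vclqg blf myun qaajz vufmy xfdr

Answer: dxkc
vclqg
blf
myun
qaajz
vufmy
xfdr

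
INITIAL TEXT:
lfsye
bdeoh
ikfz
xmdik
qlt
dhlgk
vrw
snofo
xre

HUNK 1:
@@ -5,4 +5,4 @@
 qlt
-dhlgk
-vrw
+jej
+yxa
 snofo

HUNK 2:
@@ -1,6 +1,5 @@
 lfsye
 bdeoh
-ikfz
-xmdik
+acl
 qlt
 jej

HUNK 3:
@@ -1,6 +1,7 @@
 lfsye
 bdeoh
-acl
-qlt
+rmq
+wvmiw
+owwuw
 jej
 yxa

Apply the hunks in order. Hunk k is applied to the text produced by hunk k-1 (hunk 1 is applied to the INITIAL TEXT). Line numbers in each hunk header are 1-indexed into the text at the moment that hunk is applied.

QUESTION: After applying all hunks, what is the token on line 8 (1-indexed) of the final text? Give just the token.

Answer: snofo

Derivation:
Hunk 1: at line 5 remove [dhlgk,vrw] add [jej,yxa] -> 9 lines: lfsye bdeoh ikfz xmdik qlt jej yxa snofo xre
Hunk 2: at line 1 remove [ikfz,xmdik] add [acl] -> 8 lines: lfsye bdeoh acl qlt jej yxa snofo xre
Hunk 3: at line 1 remove [acl,qlt] add [rmq,wvmiw,owwuw] -> 9 lines: lfsye bdeoh rmq wvmiw owwuw jej yxa snofo xre
Final line 8: snofo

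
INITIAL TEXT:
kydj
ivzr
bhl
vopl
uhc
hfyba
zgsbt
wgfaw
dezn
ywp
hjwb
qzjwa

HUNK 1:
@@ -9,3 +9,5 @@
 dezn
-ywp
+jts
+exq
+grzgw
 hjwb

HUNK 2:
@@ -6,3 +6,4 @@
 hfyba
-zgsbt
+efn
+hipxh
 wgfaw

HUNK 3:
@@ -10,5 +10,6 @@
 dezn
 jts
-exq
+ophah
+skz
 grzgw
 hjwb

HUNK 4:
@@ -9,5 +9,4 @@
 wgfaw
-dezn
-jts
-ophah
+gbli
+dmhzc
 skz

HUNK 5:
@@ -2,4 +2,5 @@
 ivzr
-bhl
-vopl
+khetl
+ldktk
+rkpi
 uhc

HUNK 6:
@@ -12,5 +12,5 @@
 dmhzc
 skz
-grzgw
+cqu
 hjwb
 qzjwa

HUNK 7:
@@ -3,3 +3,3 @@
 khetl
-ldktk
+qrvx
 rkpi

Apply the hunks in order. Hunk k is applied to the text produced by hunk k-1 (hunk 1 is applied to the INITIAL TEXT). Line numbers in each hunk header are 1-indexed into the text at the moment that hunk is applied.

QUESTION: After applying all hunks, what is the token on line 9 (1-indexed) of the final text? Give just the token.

Hunk 1: at line 9 remove [ywp] add [jts,exq,grzgw] -> 14 lines: kydj ivzr bhl vopl uhc hfyba zgsbt wgfaw dezn jts exq grzgw hjwb qzjwa
Hunk 2: at line 6 remove [zgsbt] add [efn,hipxh] -> 15 lines: kydj ivzr bhl vopl uhc hfyba efn hipxh wgfaw dezn jts exq grzgw hjwb qzjwa
Hunk 3: at line 10 remove [exq] add [ophah,skz] -> 16 lines: kydj ivzr bhl vopl uhc hfyba efn hipxh wgfaw dezn jts ophah skz grzgw hjwb qzjwa
Hunk 4: at line 9 remove [dezn,jts,ophah] add [gbli,dmhzc] -> 15 lines: kydj ivzr bhl vopl uhc hfyba efn hipxh wgfaw gbli dmhzc skz grzgw hjwb qzjwa
Hunk 5: at line 2 remove [bhl,vopl] add [khetl,ldktk,rkpi] -> 16 lines: kydj ivzr khetl ldktk rkpi uhc hfyba efn hipxh wgfaw gbli dmhzc skz grzgw hjwb qzjwa
Hunk 6: at line 12 remove [grzgw] add [cqu] -> 16 lines: kydj ivzr khetl ldktk rkpi uhc hfyba efn hipxh wgfaw gbli dmhzc skz cqu hjwb qzjwa
Hunk 7: at line 3 remove [ldktk] add [qrvx] -> 16 lines: kydj ivzr khetl qrvx rkpi uhc hfyba efn hipxh wgfaw gbli dmhzc skz cqu hjwb qzjwa
Final line 9: hipxh

Answer: hipxh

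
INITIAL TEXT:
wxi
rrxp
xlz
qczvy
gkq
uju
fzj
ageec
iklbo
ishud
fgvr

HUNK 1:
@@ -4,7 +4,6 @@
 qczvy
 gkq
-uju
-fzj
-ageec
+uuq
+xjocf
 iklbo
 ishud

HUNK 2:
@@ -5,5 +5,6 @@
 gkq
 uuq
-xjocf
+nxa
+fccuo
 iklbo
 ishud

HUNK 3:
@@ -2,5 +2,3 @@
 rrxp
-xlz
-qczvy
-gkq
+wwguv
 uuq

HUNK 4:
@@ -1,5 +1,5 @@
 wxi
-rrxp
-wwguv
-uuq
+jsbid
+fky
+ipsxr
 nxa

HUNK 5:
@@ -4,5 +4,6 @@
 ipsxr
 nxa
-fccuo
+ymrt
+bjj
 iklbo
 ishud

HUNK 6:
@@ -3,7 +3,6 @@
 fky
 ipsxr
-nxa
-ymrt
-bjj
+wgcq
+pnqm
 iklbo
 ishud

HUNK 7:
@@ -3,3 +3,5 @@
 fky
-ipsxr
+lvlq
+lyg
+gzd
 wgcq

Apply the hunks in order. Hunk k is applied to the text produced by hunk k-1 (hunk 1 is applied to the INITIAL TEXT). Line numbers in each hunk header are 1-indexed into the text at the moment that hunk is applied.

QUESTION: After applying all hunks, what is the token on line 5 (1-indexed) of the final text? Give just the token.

Answer: lyg

Derivation:
Hunk 1: at line 4 remove [uju,fzj,ageec] add [uuq,xjocf] -> 10 lines: wxi rrxp xlz qczvy gkq uuq xjocf iklbo ishud fgvr
Hunk 2: at line 5 remove [xjocf] add [nxa,fccuo] -> 11 lines: wxi rrxp xlz qczvy gkq uuq nxa fccuo iklbo ishud fgvr
Hunk 3: at line 2 remove [xlz,qczvy,gkq] add [wwguv] -> 9 lines: wxi rrxp wwguv uuq nxa fccuo iklbo ishud fgvr
Hunk 4: at line 1 remove [rrxp,wwguv,uuq] add [jsbid,fky,ipsxr] -> 9 lines: wxi jsbid fky ipsxr nxa fccuo iklbo ishud fgvr
Hunk 5: at line 4 remove [fccuo] add [ymrt,bjj] -> 10 lines: wxi jsbid fky ipsxr nxa ymrt bjj iklbo ishud fgvr
Hunk 6: at line 3 remove [nxa,ymrt,bjj] add [wgcq,pnqm] -> 9 lines: wxi jsbid fky ipsxr wgcq pnqm iklbo ishud fgvr
Hunk 7: at line 3 remove [ipsxr] add [lvlq,lyg,gzd] -> 11 lines: wxi jsbid fky lvlq lyg gzd wgcq pnqm iklbo ishud fgvr
Final line 5: lyg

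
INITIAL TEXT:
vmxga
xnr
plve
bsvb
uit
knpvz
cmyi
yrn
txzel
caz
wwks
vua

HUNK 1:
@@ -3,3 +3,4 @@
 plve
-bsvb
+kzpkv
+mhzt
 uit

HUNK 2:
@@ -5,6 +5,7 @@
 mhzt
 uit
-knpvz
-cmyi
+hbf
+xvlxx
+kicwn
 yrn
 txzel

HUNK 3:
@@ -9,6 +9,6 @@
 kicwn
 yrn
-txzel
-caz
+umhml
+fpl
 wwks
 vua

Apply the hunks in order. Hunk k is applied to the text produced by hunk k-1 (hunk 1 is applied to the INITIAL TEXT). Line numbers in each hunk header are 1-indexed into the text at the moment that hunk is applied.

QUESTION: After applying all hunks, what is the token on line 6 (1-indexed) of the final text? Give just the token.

Answer: uit

Derivation:
Hunk 1: at line 3 remove [bsvb] add [kzpkv,mhzt] -> 13 lines: vmxga xnr plve kzpkv mhzt uit knpvz cmyi yrn txzel caz wwks vua
Hunk 2: at line 5 remove [knpvz,cmyi] add [hbf,xvlxx,kicwn] -> 14 lines: vmxga xnr plve kzpkv mhzt uit hbf xvlxx kicwn yrn txzel caz wwks vua
Hunk 3: at line 9 remove [txzel,caz] add [umhml,fpl] -> 14 lines: vmxga xnr plve kzpkv mhzt uit hbf xvlxx kicwn yrn umhml fpl wwks vua
Final line 6: uit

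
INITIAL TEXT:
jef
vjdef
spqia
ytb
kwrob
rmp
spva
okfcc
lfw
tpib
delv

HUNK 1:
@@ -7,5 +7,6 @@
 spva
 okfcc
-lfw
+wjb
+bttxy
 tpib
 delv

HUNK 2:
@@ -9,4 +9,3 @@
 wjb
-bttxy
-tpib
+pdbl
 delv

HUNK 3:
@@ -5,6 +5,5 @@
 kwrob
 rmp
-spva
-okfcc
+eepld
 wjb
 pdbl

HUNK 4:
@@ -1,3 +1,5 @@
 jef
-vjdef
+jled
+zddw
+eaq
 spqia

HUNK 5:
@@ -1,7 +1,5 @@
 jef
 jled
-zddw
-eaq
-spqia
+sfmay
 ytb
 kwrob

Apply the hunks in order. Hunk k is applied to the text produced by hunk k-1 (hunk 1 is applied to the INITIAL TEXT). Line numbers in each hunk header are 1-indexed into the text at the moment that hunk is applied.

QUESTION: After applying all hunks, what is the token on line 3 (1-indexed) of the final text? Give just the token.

Hunk 1: at line 7 remove [lfw] add [wjb,bttxy] -> 12 lines: jef vjdef spqia ytb kwrob rmp spva okfcc wjb bttxy tpib delv
Hunk 2: at line 9 remove [bttxy,tpib] add [pdbl] -> 11 lines: jef vjdef spqia ytb kwrob rmp spva okfcc wjb pdbl delv
Hunk 3: at line 5 remove [spva,okfcc] add [eepld] -> 10 lines: jef vjdef spqia ytb kwrob rmp eepld wjb pdbl delv
Hunk 4: at line 1 remove [vjdef] add [jled,zddw,eaq] -> 12 lines: jef jled zddw eaq spqia ytb kwrob rmp eepld wjb pdbl delv
Hunk 5: at line 1 remove [zddw,eaq,spqia] add [sfmay] -> 10 lines: jef jled sfmay ytb kwrob rmp eepld wjb pdbl delv
Final line 3: sfmay

Answer: sfmay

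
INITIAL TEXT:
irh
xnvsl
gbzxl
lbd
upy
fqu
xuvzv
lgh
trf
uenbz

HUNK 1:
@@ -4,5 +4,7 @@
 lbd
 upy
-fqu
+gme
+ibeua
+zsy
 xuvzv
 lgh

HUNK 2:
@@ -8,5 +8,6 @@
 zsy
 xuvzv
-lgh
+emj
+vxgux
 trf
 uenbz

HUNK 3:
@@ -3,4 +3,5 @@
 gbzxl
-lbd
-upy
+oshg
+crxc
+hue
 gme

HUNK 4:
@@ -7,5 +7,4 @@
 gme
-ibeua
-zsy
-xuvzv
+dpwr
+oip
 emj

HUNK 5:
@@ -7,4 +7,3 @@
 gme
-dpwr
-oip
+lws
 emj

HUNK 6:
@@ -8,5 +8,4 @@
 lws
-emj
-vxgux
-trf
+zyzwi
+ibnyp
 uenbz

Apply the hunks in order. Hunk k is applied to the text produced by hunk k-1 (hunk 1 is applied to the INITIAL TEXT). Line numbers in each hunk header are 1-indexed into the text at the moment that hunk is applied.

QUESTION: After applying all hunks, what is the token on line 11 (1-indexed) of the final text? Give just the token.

Hunk 1: at line 4 remove [fqu] add [gme,ibeua,zsy] -> 12 lines: irh xnvsl gbzxl lbd upy gme ibeua zsy xuvzv lgh trf uenbz
Hunk 2: at line 8 remove [lgh] add [emj,vxgux] -> 13 lines: irh xnvsl gbzxl lbd upy gme ibeua zsy xuvzv emj vxgux trf uenbz
Hunk 3: at line 3 remove [lbd,upy] add [oshg,crxc,hue] -> 14 lines: irh xnvsl gbzxl oshg crxc hue gme ibeua zsy xuvzv emj vxgux trf uenbz
Hunk 4: at line 7 remove [ibeua,zsy,xuvzv] add [dpwr,oip] -> 13 lines: irh xnvsl gbzxl oshg crxc hue gme dpwr oip emj vxgux trf uenbz
Hunk 5: at line 7 remove [dpwr,oip] add [lws] -> 12 lines: irh xnvsl gbzxl oshg crxc hue gme lws emj vxgux trf uenbz
Hunk 6: at line 8 remove [emj,vxgux,trf] add [zyzwi,ibnyp] -> 11 lines: irh xnvsl gbzxl oshg crxc hue gme lws zyzwi ibnyp uenbz
Final line 11: uenbz

Answer: uenbz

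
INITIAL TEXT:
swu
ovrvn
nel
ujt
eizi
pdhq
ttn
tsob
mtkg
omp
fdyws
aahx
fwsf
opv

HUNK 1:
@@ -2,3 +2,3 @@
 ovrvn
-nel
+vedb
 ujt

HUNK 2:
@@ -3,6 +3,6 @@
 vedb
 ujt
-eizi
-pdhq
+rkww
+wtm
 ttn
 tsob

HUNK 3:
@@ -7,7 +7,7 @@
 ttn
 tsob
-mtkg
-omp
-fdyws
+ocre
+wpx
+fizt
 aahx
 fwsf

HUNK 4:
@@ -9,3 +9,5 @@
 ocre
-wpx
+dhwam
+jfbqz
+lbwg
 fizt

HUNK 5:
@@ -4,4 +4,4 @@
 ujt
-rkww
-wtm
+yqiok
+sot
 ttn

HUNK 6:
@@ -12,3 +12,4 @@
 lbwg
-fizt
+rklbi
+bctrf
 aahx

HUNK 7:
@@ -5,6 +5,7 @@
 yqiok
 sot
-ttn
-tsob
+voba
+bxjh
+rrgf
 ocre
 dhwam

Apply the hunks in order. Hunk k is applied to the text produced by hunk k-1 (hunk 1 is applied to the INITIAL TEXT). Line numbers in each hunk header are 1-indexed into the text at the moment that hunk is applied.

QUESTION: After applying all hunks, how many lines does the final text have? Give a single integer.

Hunk 1: at line 2 remove [nel] add [vedb] -> 14 lines: swu ovrvn vedb ujt eizi pdhq ttn tsob mtkg omp fdyws aahx fwsf opv
Hunk 2: at line 3 remove [eizi,pdhq] add [rkww,wtm] -> 14 lines: swu ovrvn vedb ujt rkww wtm ttn tsob mtkg omp fdyws aahx fwsf opv
Hunk 3: at line 7 remove [mtkg,omp,fdyws] add [ocre,wpx,fizt] -> 14 lines: swu ovrvn vedb ujt rkww wtm ttn tsob ocre wpx fizt aahx fwsf opv
Hunk 4: at line 9 remove [wpx] add [dhwam,jfbqz,lbwg] -> 16 lines: swu ovrvn vedb ujt rkww wtm ttn tsob ocre dhwam jfbqz lbwg fizt aahx fwsf opv
Hunk 5: at line 4 remove [rkww,wtm] add [yqiok,sot] -> 16 lines: swu ovrvn vedb ujt yqiok sot ttn tsob ocre dhwam jfbqz lbwg fizt aahx fwsf opv
Hunk 6: at line 12 remove [fizt] add [rklbi,bctrf] -> 17 lines: swu ovrvn vedb ujt yqiok sot ttn tsob ocre dhwam jfbqz lbwg rklbi bctrf aahx fwsf opv
Hunk 7: at line 5 remove [ttn,tsob] add [voba,bxjh,rrgf] -> 18 lines: swu ovrvn vedb ujt yqiok sot voba bxjh rrgf ocre dhwam jfbqz lbwg rklbi bctrf aahx fwsf opv
Final line count: 18

Answer: 18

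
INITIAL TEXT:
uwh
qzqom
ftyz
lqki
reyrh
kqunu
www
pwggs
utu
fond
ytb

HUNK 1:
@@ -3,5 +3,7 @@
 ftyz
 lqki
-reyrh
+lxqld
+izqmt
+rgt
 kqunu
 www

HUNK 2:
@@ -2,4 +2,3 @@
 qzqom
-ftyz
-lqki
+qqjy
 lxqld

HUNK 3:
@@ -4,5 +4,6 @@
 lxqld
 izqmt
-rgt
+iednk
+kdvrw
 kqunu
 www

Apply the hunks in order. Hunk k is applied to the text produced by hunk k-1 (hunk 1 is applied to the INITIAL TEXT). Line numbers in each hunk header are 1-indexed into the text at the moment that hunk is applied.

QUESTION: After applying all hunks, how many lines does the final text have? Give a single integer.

Hunk 1: at line 3 remove [reyrh] add [lxqld,izqmt,rgt] -> 13 lines: uwh qzqom ftyz lqki lxqld izqmt rgt kqunu www pwggs utu fond ytb
Hunk 2: at line 2 remove [ftyz,lqki] add [qqjy] -> 12 lines: uwh qzqom qqjy lxqld izqmt rgt kqunu www pwggs utu fond ytb
Hunk 3: at line 4 remove [rgt] add [iednk,kdvrw] -> 13 lines: uwh qzqom qqjy lxqld izqmt iednk kdvrw kqunu www pwggs utu fond ytb
Final line count: 13

Answer: 13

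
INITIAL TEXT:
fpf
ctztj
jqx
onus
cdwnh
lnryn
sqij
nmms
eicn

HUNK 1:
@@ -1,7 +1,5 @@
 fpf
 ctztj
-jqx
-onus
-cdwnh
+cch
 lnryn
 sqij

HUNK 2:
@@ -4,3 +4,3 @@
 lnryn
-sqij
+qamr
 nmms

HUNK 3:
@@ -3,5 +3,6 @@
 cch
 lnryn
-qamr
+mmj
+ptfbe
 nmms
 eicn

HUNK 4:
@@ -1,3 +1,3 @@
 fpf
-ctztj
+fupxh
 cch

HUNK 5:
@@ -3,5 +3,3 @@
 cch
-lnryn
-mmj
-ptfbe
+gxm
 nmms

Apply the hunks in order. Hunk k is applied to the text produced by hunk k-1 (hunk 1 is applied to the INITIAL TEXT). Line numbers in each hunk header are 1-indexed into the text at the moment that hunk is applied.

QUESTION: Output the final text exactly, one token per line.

Hunk 1: at line 1 remove [jqx,onus,cdwnh] add [cch] -> 7 lines: fpf ctztj cch lnryn sqij nmms eicn
Hunk 2: at line 4 remove [sqij] add [qamr] -> 7 lines: fpf ctztj cch lnryn qamr nmms eicn
Hunk 3: at line 3 remove [qamr] add [mmj,ptfbe] -> 8 lines: fpf ctztj cch lnryn mmj ptfbe nmms eicn
Hunk 4: at line 1 remove [ctztj] add [fupxh] -> 8 lines: fpf fupxh cch lnryn mmj ptfbe nmms eicn
Hunk 5: at line 3 remove [lnryn,mmj,ptfbe] add [gxm] -> 6 lines: fpf fupxh cch gxm nmms eicn

Answer: fpf
fupxh
cch
gxm
nmms
eicn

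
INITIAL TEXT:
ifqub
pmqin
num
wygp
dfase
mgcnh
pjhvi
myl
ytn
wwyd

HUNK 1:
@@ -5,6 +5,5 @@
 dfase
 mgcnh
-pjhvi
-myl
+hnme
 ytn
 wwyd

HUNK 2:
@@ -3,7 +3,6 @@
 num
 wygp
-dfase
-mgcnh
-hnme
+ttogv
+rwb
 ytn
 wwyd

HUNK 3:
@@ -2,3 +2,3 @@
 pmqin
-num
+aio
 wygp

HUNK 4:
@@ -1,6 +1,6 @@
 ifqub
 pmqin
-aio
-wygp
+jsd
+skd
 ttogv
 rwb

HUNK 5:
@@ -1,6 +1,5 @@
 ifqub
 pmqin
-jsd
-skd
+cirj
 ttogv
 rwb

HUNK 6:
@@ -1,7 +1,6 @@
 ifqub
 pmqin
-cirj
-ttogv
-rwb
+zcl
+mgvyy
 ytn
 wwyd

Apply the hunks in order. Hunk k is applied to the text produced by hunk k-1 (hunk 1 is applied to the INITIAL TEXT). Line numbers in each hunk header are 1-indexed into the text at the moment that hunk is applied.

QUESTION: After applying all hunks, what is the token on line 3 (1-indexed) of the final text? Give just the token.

Answer: zcl

Derivation:
Hunk 1: at line 5 remove [pjhvi,myl] add [hnme] -> 9 lines: ifqub pmqin num wygp dfase mgcnh hnme ytn wwyd
Hunk 2: at line 3 remove [dfase,mgcnh,hnme] add [ttogv,rwb] -> 8 lines: ifqub pmqin num wygp ttogv rwb ytn wwyd
Hunk 3: at line 2 remove [num] add [aio] -> 8 lines: ifqub pmqin aio wygp ttogv rwb ytn wwyd
Hunk 4: at line 1 remove [aio,wygp] add [jsd,skd] -> 8 lines: ifqub pmqin jsd skd ttogv rwb ytn wwyd
Hunk 5: at line 1 remove [jsd,skd] add [cirj] -> 7 lines: ifqub pmqin cirj ttogv rwb ytn wwyd
Hunk 6: at line 1 remove [cirj,ttogv,rwb] add [zcl,mgvyy] -> 6 lines: ifqub pmqin zcl mgvyy ytn wwyd
Final line 3: zcl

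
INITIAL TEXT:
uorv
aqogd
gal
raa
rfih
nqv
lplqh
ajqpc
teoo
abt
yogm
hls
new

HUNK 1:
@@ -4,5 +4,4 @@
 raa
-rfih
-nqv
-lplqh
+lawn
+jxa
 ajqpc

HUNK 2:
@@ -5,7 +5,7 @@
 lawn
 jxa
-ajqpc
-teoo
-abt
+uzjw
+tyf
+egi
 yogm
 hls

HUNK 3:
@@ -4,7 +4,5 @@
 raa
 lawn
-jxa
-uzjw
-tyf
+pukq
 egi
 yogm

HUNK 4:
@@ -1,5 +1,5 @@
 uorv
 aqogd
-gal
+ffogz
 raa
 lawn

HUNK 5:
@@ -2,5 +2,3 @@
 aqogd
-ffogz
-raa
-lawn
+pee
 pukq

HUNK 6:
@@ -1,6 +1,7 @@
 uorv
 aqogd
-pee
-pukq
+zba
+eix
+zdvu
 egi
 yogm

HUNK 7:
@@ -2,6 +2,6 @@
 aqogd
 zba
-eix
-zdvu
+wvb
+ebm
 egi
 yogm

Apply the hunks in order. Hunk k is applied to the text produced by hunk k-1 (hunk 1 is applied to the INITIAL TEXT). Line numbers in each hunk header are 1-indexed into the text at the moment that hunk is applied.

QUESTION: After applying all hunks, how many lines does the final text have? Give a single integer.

Answer: 9

Derivation:
Hunk 1: at line 4 remove [rfih,nqv,lplqh] add [lawn,jxa] -> 12 lines: uorv aqogd gal raa lawn jxa ajqpc teoo abt yogm hls new
Hunk 2: at line 5 remove [ajqpc,teoo,abt] add [uzjw,tyf,egi] -> 12 lines: uorv aqogd gal raa lawn jxa uzjw tyf egi yogm hls new
Hunk 3: at line 4 remove [jxa,uzjw,tyf] add [pukq] -> 10 lines: uorv aqogd gal raa lawn pukq egi yogm hls new
Hunk 4: at line 1 remove [gal] add [ffogz] -> 10 lines: uorv aqogd ffogz raa lawn pukq egi yogm hls new
Hunk 5: at line 2 remove [ffogz,raa,lawn] add [pee] -> 8 lines: uorv aqogd pee pukq egi yogm hls new
Hunk 6: at line 1 remove [pee,pukq] add [zba,eix,zdvu] -> 9 lines: uorv aqogd zba eix zdvu egi yogm hls new
Hunk 7: at line 2 remove [eix,zdvu] add [wvb,ebm] -> 9 lines: uorv aqogd zba wvb ebm egi yogm hls new
Final line count: 9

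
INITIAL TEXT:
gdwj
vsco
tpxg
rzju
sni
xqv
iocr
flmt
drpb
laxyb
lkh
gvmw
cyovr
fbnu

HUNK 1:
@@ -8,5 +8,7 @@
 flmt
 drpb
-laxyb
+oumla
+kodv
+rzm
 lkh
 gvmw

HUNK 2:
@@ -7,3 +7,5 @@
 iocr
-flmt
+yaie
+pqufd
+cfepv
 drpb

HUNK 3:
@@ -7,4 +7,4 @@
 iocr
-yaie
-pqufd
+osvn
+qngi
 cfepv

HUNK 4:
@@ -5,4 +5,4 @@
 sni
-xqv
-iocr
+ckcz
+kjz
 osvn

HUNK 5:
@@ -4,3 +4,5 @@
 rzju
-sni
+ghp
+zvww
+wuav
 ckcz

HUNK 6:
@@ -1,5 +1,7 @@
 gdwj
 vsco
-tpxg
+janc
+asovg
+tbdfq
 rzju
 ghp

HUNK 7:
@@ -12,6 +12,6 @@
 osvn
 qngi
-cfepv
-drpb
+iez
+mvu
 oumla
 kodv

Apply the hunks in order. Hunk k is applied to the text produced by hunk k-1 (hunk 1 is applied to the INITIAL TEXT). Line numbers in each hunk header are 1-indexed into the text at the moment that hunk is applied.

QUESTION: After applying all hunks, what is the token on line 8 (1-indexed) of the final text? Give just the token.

Hunk 1: at line 8 remove [laxyb] add [oumla,kodv,rzm] -> 16 lines: gdwj vsco tpxg rzju sni xqv iocr flmt drpb oumla kodv rzm lkh gvmw cyovr fbnu
Hunk 2: at line 7 remove [flmt] add [yaie,pqufd,cfepv] -> 18 lines: gdwj vsco tpxg rzju sni xqv iocr yaie pqufd cfepv drpb oumla kodv rzm lkh gvmw cyovr fbnu
Hunk 3: at line 7 remove [yaie,pqufd] add [osvn,qngi] -> 18 lines: gdwj vsco tpxg rzju sni xqv iocr osvn qngi cfepv drpb oumla kodv rzm lkh gvmw cyovr fbnu
Hunk 4: at line 5 remove [xqv,iocr] add [ckcz,kjz] -> 18 lines: gdwj vsco tpxg rzju sni ckcz kjz osvn qngi cfepv drpb oumla kodv rzm lkh gvmw cyovr fbnu
Hunk 5: at line 4 remove [sni] add [ghp,zvww,wuav] -> 20 lines: gdwj vsco tpxg rzju ghp zvww wuav ckcz kjz osvn qngi cfepv drpb oumla kodv rzm lkh gvmw cyovr fbnu
Hunk 6: at line 1 remove [tpxg] add [janc,asovg,tbdfq] -> 22 lines: gdwj vsco janc asovg tbdfq rzju ghp zvww wuav ckcz kjz osvn qngi cfepv drpb oumla kodv rzm lkh gvmw cyovr fbnu
Hunk 7: at line 12 remove [cfepv,drpb] add [iez,mvu] -> 22 lines: gdwj vsco janc asovg tbdfq rzju ghp zvww wuav ckcz kjz osvn qngi iez mvu oumla kodv rzm lkh gvmw cyovr fbnu
Final line 8: zvww

Answer: zvww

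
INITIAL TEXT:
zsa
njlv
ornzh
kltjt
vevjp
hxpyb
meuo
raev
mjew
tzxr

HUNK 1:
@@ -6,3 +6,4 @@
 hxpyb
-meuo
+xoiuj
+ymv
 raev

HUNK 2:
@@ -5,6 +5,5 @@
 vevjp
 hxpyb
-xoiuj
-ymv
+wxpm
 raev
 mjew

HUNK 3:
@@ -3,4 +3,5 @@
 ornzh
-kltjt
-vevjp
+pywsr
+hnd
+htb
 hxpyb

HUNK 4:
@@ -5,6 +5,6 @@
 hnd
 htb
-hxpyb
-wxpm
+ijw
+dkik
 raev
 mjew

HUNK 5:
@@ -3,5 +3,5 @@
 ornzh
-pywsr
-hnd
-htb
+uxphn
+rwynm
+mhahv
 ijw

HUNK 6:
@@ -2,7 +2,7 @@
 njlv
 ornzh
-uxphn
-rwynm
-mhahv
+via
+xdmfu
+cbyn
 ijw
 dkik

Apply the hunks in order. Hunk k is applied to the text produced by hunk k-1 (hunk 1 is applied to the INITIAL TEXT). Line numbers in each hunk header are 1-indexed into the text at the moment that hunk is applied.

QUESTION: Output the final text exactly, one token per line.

Hunk 1: at line 6 remove [meuo] add [xoiuj,ymv] -> 11 lines: zsa njlv ornzh kltjt vevjp hxpyb xoiuj ymv raev mjew tzxr
Hunk 2: at line 5 remove [xoiuj,ymv] add [wxpm] -> 10 lines: zsa njlv ornzh kltjt vevjp hxpyb wxpm raev mjew tzxr
Hunk 3: at line 3 remove [kltjt,vevjp] add [pywsr,hnd,htb] -> 11 lines: zsa njlv ornzh pywsr hnd htb hxpyb wxpm raev mjew tzxr
Hunk 4: at line 5 remove [hxpyb,wxpm] add [ijw,dkik] -> 11 lines: zsa njlv ornzh pywsr hnd htb ijw dkik raev mjew tzxr
Hunk 5: at line 3 remove [pywsr,hnd,htb] add [uxphn,rwynm,mhahv] -> 11 lines: zsa njlv ornzh uxphn rwynm mhahv ijw dkik raev mjew tzxr
Hunk 6: at line 2 remove [uxphn,rwynm,mhahv] add [via,xdmfu,cbyn] -> 11 lines: zsa njlv ornzh via xdmfu cbyn ijw dkik raev mjew tzxr

Answer: zsa
njlv
ornzh
via
xdmfu
cbyn
ijw
dkik
raev
mjew
tzxr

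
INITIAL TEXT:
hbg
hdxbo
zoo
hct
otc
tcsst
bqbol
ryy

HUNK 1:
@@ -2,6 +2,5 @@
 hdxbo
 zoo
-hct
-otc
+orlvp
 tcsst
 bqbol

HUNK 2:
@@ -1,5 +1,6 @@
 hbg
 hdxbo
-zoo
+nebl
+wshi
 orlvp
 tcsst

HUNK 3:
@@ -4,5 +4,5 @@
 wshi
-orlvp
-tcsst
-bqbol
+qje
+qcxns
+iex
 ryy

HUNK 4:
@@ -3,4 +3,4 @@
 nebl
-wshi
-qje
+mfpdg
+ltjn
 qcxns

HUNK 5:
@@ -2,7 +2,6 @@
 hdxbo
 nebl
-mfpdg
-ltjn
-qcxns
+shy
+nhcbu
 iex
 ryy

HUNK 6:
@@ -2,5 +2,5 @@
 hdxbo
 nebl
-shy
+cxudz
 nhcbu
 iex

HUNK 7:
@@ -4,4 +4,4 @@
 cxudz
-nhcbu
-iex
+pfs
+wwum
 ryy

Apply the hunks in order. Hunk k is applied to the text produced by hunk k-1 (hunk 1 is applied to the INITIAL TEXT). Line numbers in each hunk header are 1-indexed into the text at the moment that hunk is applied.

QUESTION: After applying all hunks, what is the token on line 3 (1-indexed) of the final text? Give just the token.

Answer: nebl

Derivation:
Hunk 1: at line 2 remove [hct,otc] add [orlvp] -> 7 lines: hbg hdxbo zoo orlvp tcsst bqbol ryy
Hunk 2: at line 1 remove [zoo] add [nebl,wshi] -> 8 lines: hbg hdxbo nebl wshi orlvp tcsst bqbol ryy
Hunk 3: at line 4 remove [orlvp,tcsst,bqbol] add [qje,qcxns,iex] -> 8 lines: hbg hdxbo nebl wshi qje qcxns iex ryy
Hunk 4: at line 3 remove [wshi,qje] add [mfpdg,ltjn] -> 8 lines: hbg hdxbo nebl mfpdg ltjn qcxns iex ryy
Hunk 5: at line 2 remove [mfpdg,ltjn,qcxns] add [shy,nhcbu] -> 7 lines: hbg hdxbo nebl shy nhcbu iex ryy
Hunk 6: at line 2 remove [shy] add [cxudz] -> 7 lines: hbg hdxbo nebl cxudz nhcbu iex ryy
Hunk 7: at line 4 remove [nhcbu,iex] add [pfs,wwum] -> 7 lines: hbg hdxbo nebl cxudz pfs wwum ryy
Final line 3: nebl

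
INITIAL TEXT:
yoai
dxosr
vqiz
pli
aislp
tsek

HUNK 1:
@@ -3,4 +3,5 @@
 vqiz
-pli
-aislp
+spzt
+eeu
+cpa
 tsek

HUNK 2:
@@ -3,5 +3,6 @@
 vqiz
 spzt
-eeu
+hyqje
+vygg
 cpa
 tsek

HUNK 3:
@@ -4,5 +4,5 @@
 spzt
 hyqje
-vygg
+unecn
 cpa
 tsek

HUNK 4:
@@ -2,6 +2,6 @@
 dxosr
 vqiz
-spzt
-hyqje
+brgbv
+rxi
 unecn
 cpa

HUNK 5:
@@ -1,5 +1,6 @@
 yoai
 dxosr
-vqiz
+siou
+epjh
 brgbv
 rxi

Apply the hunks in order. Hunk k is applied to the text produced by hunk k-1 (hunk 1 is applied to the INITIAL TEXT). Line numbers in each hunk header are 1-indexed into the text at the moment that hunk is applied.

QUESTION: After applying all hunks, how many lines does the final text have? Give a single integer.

Hunk 1: at line 3 remove [pli,aislp] add [spzt,eeu,cpa] -> 7 lines: yoai dxosr vqiz spzt eeu cpa tsek
Hunk 2: at line 3 remove [eeu] add [hyqje,vygg] -> 8 lines: yoai dxosr vqiz spzt hyqje vygg cpa tsek
Hunk 3: at line 4 remove [vygg] add [unecn] -> 8 lines: yoai dxosr vqiz spzt hyqje unecn cpa tsek
Hunk 4: at line 2 remove [spzt,hyqje] add [brgbv,rxi] -> 8 lines: yoai dxosr vqiz brgbv rxi unecn cpa tsek
Hunk 5: at line 1 remove [vqiz] add [siou,epjh] -> 9 lines: yoai dxosr siou epjh brgbv rxi unecn cpa tsek
Final line count: 9

Answer: 9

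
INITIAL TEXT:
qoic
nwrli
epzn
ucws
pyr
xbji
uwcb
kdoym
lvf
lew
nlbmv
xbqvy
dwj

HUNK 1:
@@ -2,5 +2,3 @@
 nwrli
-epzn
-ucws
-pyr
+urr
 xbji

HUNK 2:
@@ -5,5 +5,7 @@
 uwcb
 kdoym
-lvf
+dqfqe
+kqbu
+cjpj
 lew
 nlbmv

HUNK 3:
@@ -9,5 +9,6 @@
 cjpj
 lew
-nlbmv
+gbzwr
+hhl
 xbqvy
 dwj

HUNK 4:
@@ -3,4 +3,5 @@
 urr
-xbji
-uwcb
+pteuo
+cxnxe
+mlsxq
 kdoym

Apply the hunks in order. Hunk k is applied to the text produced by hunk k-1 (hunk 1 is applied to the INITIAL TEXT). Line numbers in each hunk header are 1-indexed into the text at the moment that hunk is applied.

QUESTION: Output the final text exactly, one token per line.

Hunk 1: at line 2 remove [epzn,ucws,pyr] add [urr] -> 11 lines: qoic nwrli urr xbji uwcb kdoym lvf lew nlbmv xbqvy dwj
Hunk 2: at line 5 remove [lvf] add [dqfqe,kqbu,cjpj] -> 13 lines: qoic nwrli urr xbji uwcb kdoym dqfqe kqbu cjpj lew nlbmv xbqvy dwj
Hunk 3: at line 9 remove [nlbmv] add [gbzwr,hhl] -> 14 lines: qoic nwrli urr xbji uwcb kdoym dqfqe kqbu cjpj lew gbzwr hhl xbqvy dwj
Hunk 4: at line 3 remove [xbji,uwcb] add [pteuo,cxnxe,mlsxq] -> 15 lines: qoic nwrli urr pteuo cxnxe mlsxq kdoym dqfqe kqbu cjpj lew gbzwr hhl xbqvy dwj

Answer: qoic
nwrli
urr
pteuo
cxnxe
mlsxq
kdoym
dqfqe
kqbu
cjpj
lew
gbzwr
hhl
xbqvy
dwj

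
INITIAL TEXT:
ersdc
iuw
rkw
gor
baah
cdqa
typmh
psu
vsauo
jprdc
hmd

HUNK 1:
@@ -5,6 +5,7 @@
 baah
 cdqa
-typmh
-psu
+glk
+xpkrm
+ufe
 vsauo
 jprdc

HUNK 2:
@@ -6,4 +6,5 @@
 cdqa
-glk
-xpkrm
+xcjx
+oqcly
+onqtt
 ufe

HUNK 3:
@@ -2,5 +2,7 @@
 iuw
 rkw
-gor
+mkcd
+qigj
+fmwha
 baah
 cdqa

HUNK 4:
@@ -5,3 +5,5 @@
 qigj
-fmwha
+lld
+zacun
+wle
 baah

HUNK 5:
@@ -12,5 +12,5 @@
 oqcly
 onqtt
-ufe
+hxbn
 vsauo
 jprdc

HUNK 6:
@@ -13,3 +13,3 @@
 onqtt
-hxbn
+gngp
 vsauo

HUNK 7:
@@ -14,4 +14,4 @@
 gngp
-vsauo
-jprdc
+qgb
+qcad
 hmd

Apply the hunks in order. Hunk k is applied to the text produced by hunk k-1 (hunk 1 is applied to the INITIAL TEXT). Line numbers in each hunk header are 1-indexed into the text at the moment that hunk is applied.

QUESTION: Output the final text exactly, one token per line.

Answer: ersdc
iuw
rkw
mkcd
qigj
lld
zacun
wle
baah
cdqa
xcjx
oqcly
onqtt
gngp
qgb
qcad
hmd

Derivation:
Hunk 1: at line 5 remove [typmh,psu] add [glk,xpkrm,ufe] -> 12 lines: ersdc iuw rkw gor baah cdqa glk xpkrm ufe vsauo jprdc hmd
Hunk 2: at line 6 remove [glk,xpkrm] add [xcjx,oqcly,onqtt] -> 13 lines: ersdc iuw rkw gor baah cdqa xcjx oqcly onqtt ufe vsauo jprdc hmd
Hunk 3: at line 2 remove [gor] add [mkcd,qigj,fmwha] -> 15 lines: ersdc iuw rkw mkcd qigj fmwha baah cdqa xcjx oqcly onqtt ufe vsauo jprdc hmd
Hunk 4: at line 5 remove [fmwha] add [lld,zacun,wle] -> 17 lines: ersdc iuw rkw mkcd qigj lld zacun wle baah cdqa xcjx oqcly onqtt ufe vsauo jprdc hmd
Hunk 5: at line 12 remove [ufe] add [hxbn] -> 17 lines: ersdc iuw rkw mkcd qigj lld zacun wle baah cdqa xcjx oqcly onqtt hxbn vsauo jprdc hmd
Hunk 6: at line 13 remove [hxbn] add [gngp] -> 17 lines: ersdc iuw rkw mkcd qigj lld zacun wle baah cdqa xcjx oqcly onqtt gngp vsauo jprdc hmd
Hunk 7: at line 14 remove [vsauo,jprdc] add [qgb,qcad] -> 17 lines: ersdc iuw rkw mkcd qigj lld zacun wle baah cdqa xcjx oqcly onqtt gngp qgb qcad hmd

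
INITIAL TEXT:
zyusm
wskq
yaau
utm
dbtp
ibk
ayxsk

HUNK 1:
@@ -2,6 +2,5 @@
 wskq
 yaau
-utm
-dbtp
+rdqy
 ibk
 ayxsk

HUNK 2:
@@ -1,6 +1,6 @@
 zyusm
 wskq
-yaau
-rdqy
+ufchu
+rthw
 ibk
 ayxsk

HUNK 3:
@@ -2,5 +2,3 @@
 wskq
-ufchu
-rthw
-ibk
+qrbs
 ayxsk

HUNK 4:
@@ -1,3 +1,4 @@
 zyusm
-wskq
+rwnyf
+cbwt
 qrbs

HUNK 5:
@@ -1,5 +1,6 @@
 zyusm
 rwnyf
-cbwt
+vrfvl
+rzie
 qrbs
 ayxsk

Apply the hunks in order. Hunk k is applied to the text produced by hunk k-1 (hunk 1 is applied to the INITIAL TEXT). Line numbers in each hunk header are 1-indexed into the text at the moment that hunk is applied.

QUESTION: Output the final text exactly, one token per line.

Answer: zyusm
rwnyf
vrfvl
rzie
qrbs
ayxsk

Derivation:
Hunk 1: at line 2 remove [utm,dbtp] add [rdqy] -> 6 lines: zyusm wskq yaau rdqy ibk ayxsk
Hunk 2: at line 1 remove [yaau,rdqy] add [ufchu,rthw] -> 6 lines: zyusm wskq ufchu rthw ibk ayxsk
Hunk 3: at line 2 remove [ufchu,rthw,ibk] add [qrbs] -> 4 lines: zyusm wskq qrbs ayxsk
Hunk 4: at line 1 remove [wskq] add [rwnyf,cbwt] -> 5 lines: zyusm rwnyf cbwt qrbs ayxsk
Hunk 5: at line 1 remove [cbwt] add [vrfvl,rzie] -> 6 lines: zyusm rwnyf vrfvl rzie qrbs ayxsk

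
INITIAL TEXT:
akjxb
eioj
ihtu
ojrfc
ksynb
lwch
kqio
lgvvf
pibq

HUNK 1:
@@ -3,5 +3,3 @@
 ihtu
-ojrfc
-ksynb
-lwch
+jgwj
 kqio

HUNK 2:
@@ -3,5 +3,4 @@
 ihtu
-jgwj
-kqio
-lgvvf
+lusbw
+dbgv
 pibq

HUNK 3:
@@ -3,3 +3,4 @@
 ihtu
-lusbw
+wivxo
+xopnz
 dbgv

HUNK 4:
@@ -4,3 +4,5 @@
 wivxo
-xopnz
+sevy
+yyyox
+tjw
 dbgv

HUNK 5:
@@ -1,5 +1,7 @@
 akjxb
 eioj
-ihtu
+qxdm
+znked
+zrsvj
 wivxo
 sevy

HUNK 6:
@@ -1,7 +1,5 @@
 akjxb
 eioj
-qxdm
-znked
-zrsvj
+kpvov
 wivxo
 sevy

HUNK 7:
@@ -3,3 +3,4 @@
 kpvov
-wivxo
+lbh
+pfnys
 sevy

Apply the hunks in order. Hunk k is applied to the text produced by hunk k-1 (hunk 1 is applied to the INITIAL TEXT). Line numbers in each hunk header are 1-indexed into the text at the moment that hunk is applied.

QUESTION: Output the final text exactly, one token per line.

Hunk 1: at line 3 remove [ojrfc,ksynb,lwch] add [jgwj] -> 7 lines: akjxb eioj ihtu jgwj kqio lgvvf pibq
Hunk 2: at line 3 remove [jgwj,kqio,lgvvf] add [lusbw,dbgv] -> 6 lines: akjxb eioj ihtu lusbw dbgv pibq
Hunk 3: at line 3 remove [lusbw] add [wivxo,xopnz] -> 7 lines: akjxb eioj ihtu wivxo xopnz dbgv pibq
Hunk 4: at line 4 remove [xopnz] add [sevy,yyyox,tjw] -> 9 lines: akjxb eioj ihtu wivxo sevy yyyox tjw dbgv pibq
Hunk 5: at line 1 remove [ihtu] add [qxdm,znked,zrsvj] -> 11 lines: akjxb eioj qxdm znked zrsvj wivxo sevy yyyox tjw dbgv pibq
Hunk 6: at line 1 remove [qxdm,znked,zrsvj] add [kpvov] -> 9 lines: akjxb eioj kpvov wivxo sevy yyyox tjw dbgv pibq
Hunk 7: at line 3 remove [wivxo] add [lbh,pfnys] -> 10 lines: akjxb eioj kpvov lbh pfnys sevy yyyox tjw dbgv pibq

Answer: akjxb
eioj
kpvov
lbh
pfnys
sevy
yyyox
tjw
dbgv
pibq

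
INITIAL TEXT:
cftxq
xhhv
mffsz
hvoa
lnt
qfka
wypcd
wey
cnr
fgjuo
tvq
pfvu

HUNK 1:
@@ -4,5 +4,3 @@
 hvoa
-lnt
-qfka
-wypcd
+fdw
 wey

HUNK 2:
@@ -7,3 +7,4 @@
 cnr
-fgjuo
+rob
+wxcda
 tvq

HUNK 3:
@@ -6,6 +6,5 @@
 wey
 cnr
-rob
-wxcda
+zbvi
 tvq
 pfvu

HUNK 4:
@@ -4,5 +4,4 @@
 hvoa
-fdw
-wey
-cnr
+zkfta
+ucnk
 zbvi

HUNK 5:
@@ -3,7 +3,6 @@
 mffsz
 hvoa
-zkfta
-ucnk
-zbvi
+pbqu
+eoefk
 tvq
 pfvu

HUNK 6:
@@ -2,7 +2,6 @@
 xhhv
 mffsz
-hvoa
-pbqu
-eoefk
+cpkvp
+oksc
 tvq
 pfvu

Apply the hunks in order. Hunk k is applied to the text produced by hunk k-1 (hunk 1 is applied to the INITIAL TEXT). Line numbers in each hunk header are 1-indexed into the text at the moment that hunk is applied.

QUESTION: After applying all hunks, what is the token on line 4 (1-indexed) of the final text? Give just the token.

Answer: cpkvp

Derivation:
Hunk 1: at line 4 remove [lnt,qfka,wypcd] add [fdw] -> 10 lines: cftxq xhhv mffsz hvoa fdw wey cnr fgjuo tvq pfvu
Hunk 2: at line 7 remove [fgjuo] add [rob,wxcda] -> 11 lines: cftxq xhhv mffsz hvoa fdw wey cnr rob wxcda tvq pfvu
Hunk 3: at line 6 remove [rob,wxcda] add [zbvi] -> 10 lines: cftxq xhhv mffsz hvoa fdw wey cnr zbvi tvq pfvu
Hunk 4: at line 4 remove [fdw,wey,cnr] add [zkfta,ucnk] -> 9 lines: cftxq xhhv mffsz hvoa zkfta ucnk zbvi tvq pfvu
Hunk 5: at line 3 remove [zkfta,ucnk,zbvi] add [pbqu,eoefk] -> 8 lines: cftxq xhhv mffsz hvoa pbqu eoefk tvq pfvu
Hunk 6: at line 2 remove [hvoa,pbqu,eoefk] add [cpkvp,oksc] -> 7 lines: cftxq xhhv mffsz cpkvp oksc tvq pfvu
Final line 4: cpkvp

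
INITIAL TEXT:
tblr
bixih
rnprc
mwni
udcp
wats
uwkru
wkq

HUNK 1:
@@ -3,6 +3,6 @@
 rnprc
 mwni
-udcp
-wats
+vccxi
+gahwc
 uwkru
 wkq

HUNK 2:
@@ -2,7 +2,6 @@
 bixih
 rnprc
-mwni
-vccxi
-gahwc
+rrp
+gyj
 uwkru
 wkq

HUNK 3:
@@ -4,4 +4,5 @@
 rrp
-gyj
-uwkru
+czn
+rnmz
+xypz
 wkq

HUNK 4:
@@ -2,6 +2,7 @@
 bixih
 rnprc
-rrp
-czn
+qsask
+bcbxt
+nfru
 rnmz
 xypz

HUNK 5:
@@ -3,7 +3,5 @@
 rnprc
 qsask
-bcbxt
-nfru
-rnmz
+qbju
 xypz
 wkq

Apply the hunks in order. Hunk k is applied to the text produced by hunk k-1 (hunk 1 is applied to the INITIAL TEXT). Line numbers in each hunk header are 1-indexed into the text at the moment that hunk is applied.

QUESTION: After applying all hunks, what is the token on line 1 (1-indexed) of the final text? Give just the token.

Hunk 1: at line 3 remove [udcp,wats] add [vccxi,gahwc] -> 8 lines: tblr bixih rnprc mwni vccxi gahwc uwkru wkq
Hunk 2: at line 2 remove [mwni,vccxi,gahwc] add [rrp,gyj] -> 7 lines: tblr bixih rnprc rrp gyj uwkru wkq
Hunk 3: at line 4 remove [gyj,uwkru] add [czn,rnmz,xypz] -> 8 lines: tblr bixih rnprc rrp czn rnmz xypz wkq
Hunk 4: at line 2 remove [rrp,czn] add [qsask,bcbxt,nfru] -> 9 lines: tblr bixih rnprc qsask bcbxt nfru rnmz xypz wkq
Hunk 5: at line 3 remove [bcbxt,nfru,rnmz] add [qbju] -> 7 lines: tblr bixih rnprc qsask qbju xypz wkq
Final line 1: tblr

Answer: tblr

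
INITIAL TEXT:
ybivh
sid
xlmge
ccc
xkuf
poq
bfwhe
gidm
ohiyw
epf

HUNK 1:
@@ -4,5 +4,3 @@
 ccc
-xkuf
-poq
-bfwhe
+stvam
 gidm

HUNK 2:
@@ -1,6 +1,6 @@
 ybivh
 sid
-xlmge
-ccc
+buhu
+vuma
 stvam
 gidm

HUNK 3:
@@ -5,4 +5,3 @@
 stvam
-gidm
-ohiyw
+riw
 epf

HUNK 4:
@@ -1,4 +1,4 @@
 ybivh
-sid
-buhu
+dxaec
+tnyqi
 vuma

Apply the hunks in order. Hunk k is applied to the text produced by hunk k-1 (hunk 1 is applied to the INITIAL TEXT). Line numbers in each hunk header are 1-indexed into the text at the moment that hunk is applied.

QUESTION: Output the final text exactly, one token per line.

Hunk 1: at line 4 remove [xkuf,poq,bfwhe] add [stvam] -> 8 lines: ybivh sid xlmge ccc stvam gidm ohiyw epf
Hunk 2: at line 1 remove [xlmge,ccc] add [buhu,vuma] -> 8 lines: ybivh sid buhu vuma stvam gidm ohiyw epf
Hunk 3: at line 5 remove [gidm,ohiyw] add [riw] -> 7 lines: ybivh sid buhu vuma stvam riw epf
Hunk 4: at line 1 remove [sid,buhu] add [dxaec,tnyqi] -> 7 lines: ybivh dxaec tnyqi vuma stvam riw epf

Answer: ybivh
dxaec
tnyqi
vuma
stvam
riw
epf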